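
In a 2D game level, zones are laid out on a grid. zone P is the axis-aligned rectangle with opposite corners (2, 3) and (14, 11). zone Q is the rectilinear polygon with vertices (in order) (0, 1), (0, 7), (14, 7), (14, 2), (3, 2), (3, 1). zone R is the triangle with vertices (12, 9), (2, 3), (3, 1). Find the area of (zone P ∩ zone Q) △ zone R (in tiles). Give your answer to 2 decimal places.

43.67

|zone P ∩ zone Q| = 48.
|(zone P ∩ zone Q) ∩ zone R| = 8.6667.
|(zone P ∩ zone Q) △ zone R| = 48 + 13 − 17.3333 = 43.67.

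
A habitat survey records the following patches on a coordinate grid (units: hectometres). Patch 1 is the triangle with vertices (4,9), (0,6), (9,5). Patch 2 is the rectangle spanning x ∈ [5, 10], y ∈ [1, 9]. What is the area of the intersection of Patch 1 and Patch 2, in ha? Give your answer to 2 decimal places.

The intersection is the polygon with vertices (9,5), (5,5.444), (5,8.2).
By the shoelace formula its area is 5.51.

5.51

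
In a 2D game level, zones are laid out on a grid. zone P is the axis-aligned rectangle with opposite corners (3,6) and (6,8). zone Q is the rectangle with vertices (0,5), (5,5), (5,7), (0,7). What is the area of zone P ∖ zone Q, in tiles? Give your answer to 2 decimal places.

|zone P∩zone Q|: x∈[3,5], y∈[6,7] → 2·1 = 2.
|zone P| = 6.
|zone P ∖ zone Q| = |zone P| − |zone P∩zone Q| = 6 − 2 = 4.00.

4.00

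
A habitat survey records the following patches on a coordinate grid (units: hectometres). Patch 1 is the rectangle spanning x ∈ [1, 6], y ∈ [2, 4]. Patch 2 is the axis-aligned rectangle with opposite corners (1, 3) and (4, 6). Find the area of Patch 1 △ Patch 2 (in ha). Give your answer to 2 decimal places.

13.00

|Patch 1∩Patch 2|: x∈[1,4], y∈[3,4] → 3·1 = 3.
|Patch 1 △ Patch 2| = |Patch 1| + |Patch 2| − 2·|Patch 1∩Patch 2| = 10 + 9 − 6 = 13.00.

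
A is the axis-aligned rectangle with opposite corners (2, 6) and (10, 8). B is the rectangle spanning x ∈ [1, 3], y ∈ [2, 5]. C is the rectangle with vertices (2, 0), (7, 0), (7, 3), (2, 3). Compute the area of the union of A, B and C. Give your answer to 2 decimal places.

36.00

By inclusion–exclusion:
Individual areas: |A| = 16, |B| = 6, |C| = 15.
|A∩B| = 0 (no overlap).
|A∩C| = 0 (no overlap).
|B∩C|: x∈[2,3], y∈[2,3] → 1·1 = 1.
|A∩B∩C| = 0.
|A ∪ B ∪ C| = 37 − 1 + 0 = 36.00.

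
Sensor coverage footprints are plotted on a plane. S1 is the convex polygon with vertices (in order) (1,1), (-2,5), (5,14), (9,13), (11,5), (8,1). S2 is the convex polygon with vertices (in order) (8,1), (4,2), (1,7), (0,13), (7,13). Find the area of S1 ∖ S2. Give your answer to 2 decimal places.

54.44

|S1| = 113.5, |S1∩S2| = 59.0621.
|S1 ∖ S2| = |S1| − |S1∩S2| = 113.5 − 59.0621 = 54.44.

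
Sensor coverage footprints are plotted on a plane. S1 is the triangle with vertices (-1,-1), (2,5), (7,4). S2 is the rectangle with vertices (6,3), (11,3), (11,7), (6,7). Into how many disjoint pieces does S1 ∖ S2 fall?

1

S1 ∖ S2 is a single connected region.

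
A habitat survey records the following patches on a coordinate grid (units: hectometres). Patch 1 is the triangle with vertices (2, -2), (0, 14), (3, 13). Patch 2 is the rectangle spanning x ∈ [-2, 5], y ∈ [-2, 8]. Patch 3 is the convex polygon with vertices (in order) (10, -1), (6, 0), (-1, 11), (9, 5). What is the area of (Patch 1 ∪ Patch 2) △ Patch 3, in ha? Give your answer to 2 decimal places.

|Patch 1 ∪ Patch 2| = 83.4167.
|(Patch 1 ∪ Patch 2) ∩ Patch 3| = 15.7375.
|(Patch 1 ∪ Patch 2) △ Patch 3| = 83.4167 + 45.5 − 31.4749 = 97.44.

97.44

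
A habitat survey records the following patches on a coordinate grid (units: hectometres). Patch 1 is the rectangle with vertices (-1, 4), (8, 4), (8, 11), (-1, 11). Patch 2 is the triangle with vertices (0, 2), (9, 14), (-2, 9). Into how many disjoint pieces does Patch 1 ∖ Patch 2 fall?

Patch 1 ∖ Patch 2 splits into 3 disjoint pieces (area 27.125, area 2.6273, area 0.3214).

3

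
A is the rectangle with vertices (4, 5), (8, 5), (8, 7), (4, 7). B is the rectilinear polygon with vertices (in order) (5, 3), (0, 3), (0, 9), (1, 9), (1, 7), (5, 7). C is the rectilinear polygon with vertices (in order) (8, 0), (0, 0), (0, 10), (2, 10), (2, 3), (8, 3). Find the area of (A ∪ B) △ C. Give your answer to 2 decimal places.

|A ∪ B| = 28.
|(A ∪ B) ∩ C| = 10.
|(A ∪ B) △ C| = 28 + 38 − 20 = 46.00.

46.00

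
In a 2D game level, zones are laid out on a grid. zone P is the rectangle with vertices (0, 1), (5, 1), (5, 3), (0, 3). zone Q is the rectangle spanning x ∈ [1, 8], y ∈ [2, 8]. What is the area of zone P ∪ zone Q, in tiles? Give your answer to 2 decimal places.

By inclusion–exclusion:
Individual areas: |zone P| = 10, |zone Q| = 42.
|zone P∩zone Q|: x∈[1,5], y∈[2,3] → 4·1 = 4.
|zone P ∪ zone Q| = 52 − 4 = 48.00.

48.00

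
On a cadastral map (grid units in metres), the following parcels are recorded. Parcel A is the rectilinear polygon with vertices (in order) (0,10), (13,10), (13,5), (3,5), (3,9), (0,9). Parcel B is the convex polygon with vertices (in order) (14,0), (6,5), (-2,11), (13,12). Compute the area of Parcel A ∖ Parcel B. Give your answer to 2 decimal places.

|Parcel A| = 53, |Parcel A∩Parcel B| = 49.4583.
|Parcel A ∖ Parcel B| = |Parcel A| − |Parcel A∩Parcel B| = 53 − 49.4583 = 3.54.

3.54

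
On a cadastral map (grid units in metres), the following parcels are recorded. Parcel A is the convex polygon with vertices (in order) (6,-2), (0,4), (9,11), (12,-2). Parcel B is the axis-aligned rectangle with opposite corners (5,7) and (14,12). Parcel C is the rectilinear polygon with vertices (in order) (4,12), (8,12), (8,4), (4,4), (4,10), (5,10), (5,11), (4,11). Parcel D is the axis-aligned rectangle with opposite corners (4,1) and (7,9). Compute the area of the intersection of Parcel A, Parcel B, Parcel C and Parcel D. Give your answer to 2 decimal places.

3.21

The intersection is the polygon with vertices (5,7.889), (6.429,9), (7,9), (7,7), (5,7).
By the shoelace formula its area is 3.21.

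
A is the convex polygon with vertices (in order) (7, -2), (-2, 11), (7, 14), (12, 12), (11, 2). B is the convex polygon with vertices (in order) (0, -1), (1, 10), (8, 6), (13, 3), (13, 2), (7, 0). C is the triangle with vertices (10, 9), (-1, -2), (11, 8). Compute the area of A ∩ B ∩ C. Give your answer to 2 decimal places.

4.52

The intersection is the polygon with vertices (8,6), (8.349,5.791), (4.073,2.228), (3.727,2.727), (7.364,6.364).
By the shoelace formula its area is 4.52.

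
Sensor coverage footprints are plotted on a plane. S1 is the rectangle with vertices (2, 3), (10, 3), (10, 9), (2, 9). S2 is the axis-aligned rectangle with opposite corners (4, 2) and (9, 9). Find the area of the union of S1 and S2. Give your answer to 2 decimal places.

53.00

By inclusion–exclusion:
Individual areas: |S1| = 48, |S2| = 35.
|S1∩S2|: x∈[4,9], y∈[3,9] → 5·6 = 30.
|S1 ∪ S2| = 83 − 30 = 53.00.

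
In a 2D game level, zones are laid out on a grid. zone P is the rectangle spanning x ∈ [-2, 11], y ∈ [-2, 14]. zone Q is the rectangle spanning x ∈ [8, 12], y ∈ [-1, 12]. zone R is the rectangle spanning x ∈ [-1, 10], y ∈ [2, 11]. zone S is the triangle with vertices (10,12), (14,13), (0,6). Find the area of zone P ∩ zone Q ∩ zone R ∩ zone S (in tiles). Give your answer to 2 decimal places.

0.97

The intersection is the polygon with vertices (10,11), (8,10), (8,10.8), (8.333,11).
By the shoelace formula its area is 0.97.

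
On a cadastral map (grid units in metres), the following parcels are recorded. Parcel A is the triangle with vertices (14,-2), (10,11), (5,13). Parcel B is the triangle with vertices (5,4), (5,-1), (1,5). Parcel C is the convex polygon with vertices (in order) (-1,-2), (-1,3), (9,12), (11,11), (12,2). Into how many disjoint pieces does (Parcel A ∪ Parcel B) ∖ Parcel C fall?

4

(Parcel A ∪ Parcel B) ∖ Parcel C splits into 4 disjoint pieces (area 4.0164, area 3.8227, area 0.198, area 0.0091).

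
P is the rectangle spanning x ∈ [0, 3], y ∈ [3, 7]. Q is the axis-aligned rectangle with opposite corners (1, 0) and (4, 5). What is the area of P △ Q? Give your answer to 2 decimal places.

19.00

|P∩Q|: x∈[1,3], y∈[3,5] → 2·2 = 4.
|P △ Q| = |P| + |Q| − 2·|P∩Q| = 12 + 15 − 8 = 19.00.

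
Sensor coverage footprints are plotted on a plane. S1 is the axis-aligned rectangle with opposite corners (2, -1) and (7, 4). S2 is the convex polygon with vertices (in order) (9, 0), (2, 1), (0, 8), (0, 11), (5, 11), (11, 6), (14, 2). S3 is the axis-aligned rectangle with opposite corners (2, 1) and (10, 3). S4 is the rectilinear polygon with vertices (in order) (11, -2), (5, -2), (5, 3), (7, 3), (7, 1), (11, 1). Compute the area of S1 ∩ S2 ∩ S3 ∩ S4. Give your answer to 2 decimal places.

4.00

The intersection is the polygon with vertices (5,1), (5,3), (7,3), (7,1).
By the shoelace formula its area is 4.00.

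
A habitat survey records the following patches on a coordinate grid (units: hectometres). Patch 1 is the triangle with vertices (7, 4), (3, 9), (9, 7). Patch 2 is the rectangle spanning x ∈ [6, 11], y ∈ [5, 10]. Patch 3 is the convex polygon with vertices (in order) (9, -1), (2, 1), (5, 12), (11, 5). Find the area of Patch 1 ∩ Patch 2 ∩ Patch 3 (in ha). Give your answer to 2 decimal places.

6.14

The intersection is the polygon with vertices (6,8), (9,7), (7.667,5), (6.2,5), (6,5.25).
By the shoelace formula its area is 6.14.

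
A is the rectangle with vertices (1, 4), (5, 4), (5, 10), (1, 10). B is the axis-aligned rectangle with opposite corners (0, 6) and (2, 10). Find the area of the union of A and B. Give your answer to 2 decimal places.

28.00

By inclusion–exclusion:
Individual areas: |A| = 24, |B| = 8.
|A∩B|: x∈[1,2], y∈[6,10] → 1·4 = 4.
|A ∪ B| = 32 − 4 = 28.00.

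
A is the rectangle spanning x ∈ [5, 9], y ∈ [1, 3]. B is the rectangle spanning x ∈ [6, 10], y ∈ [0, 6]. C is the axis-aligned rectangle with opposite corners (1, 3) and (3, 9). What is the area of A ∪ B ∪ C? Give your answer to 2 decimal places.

38.00

By inclusion–exclusion:
Individual areas: |A| = 8, |B| = 24, |C| = 12.
|A∩B|: x∈[6,9], y∈[1,3] → 3·2 = 6.
|A∩C| = 0 (no overlap).
|B∩C| = 0 (no overlap).
|A∩B∩C| = 0.
|A ∪ B ∪ C| = 44 − 6 + 0 = 38.00.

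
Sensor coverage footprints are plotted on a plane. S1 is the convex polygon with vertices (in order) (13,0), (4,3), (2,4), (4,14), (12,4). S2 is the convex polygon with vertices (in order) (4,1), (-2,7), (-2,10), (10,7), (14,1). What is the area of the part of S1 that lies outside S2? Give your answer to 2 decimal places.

19.38

|S1| = 71.5, |S1∩S2| = 52.119.
|S1 ∖ S2| = |S1| − |S1∩S2| = 71.5 − 52.119 = 19.38.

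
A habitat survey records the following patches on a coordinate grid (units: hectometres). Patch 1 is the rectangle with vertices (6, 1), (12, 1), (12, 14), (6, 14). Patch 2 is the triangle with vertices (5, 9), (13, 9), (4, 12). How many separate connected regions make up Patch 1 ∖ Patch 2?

2

Patch 1 ∖ Patch 2 splits into 2 disjoint pieces (area 48, area 22).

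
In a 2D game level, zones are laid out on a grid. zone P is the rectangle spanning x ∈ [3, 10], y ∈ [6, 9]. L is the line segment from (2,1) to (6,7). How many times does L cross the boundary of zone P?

1

The segment meets the boundary at (5.333,6).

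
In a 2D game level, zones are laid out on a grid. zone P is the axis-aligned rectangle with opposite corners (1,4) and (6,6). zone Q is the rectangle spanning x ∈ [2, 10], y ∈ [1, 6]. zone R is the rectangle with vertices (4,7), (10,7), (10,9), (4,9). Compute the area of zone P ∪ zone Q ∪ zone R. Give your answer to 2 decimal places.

By inclusion–exclusion:
Individual areas: |zone P| = 10, |zone Q| = 40, |zone R| = 12.
|zone P∩zone Q|: x∈[2,6], y∈[4,6] → 4·2 = 8.
|zone P∩zone R| = 0 (no overlap).
|zone Q∩zone R| = 0 (no overlap).
|zone P∩zone Q∩zone R| = 0.
|zone P ∪ zone Q ∪ zone R| = 62 − 8 + 0 = 54.00.

54.00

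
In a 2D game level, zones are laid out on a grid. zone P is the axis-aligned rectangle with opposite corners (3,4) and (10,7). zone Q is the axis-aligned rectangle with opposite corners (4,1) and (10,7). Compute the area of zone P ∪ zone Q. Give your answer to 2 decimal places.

By inclusion–exclusion:
Individual areas: |zone P| = 21, |zone Q| = 36.
|zone P∩zone Q|: x∈[4,10], y∈[4,7] → 6·3 = 18.
|zone P ∪ zone Q| = 57 − 18 = 39.00.

39.00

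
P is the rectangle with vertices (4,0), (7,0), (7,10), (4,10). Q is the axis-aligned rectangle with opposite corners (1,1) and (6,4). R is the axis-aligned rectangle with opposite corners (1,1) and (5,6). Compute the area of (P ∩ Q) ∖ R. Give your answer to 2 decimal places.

3.00

|P ∩ Q| = 6.
|(P ∩ Q) ∩ R| = 3.
|(P ∩ Q) ∖ R| = 6 − 3 = 3.00.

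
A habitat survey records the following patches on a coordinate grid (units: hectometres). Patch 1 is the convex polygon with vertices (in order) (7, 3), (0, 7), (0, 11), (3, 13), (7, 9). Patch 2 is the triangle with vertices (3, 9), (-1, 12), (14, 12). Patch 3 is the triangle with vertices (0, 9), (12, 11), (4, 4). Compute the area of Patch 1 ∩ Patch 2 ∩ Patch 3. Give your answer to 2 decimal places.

The intersection is the polygon with vertices (6.143,9.857), (3,9), (2.454,9.409), (6,10).
By the shoelace formula its area is 1.17.

1.17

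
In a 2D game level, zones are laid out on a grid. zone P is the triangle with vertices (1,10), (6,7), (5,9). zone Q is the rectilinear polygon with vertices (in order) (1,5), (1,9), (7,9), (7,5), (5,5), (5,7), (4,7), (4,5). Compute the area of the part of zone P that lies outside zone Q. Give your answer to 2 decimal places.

|zone P| = 3.5, |zone P∩zone Q| = 2.3333.
|zone P ∖ zone Q| = |zone P| − |zone P∩zone Q| = 3.5 − 2.3333 = 1.17.

1.17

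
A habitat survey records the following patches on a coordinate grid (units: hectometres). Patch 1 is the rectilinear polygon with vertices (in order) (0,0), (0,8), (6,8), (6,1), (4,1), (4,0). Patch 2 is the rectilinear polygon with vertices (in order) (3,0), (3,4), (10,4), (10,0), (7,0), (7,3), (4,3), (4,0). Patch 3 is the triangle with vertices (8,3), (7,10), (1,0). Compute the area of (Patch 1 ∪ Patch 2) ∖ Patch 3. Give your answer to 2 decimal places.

|Patch 1 ∪ Patch 2| = 59.
|(Patch 1 ∪ Patch 2) ∩ Patch 3| = 17.5857.
|(Patch 1 ∪ Patch 2) ∖ Patch 3| = 59 − 17.5857 = 41.41.

41.41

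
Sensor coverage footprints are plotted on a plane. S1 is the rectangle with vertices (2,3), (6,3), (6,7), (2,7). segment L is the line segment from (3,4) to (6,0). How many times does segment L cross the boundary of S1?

1

The segment meets the boundary at (3.75,3).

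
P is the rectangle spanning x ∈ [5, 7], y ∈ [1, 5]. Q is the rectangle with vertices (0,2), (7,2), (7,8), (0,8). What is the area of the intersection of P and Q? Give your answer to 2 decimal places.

|P∩Q|: x∈[5,7], y∈[2,5] → 2·3 = 6.

6.00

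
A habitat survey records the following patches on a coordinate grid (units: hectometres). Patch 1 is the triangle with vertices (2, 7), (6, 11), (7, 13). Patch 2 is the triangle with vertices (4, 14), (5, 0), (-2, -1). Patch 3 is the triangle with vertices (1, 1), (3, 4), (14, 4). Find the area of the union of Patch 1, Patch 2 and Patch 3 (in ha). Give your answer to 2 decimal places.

By inclusion–exclusion:
Individual areas: |Patch 1| = 2, |Patch 2| = 49.5, |Patch 3| = 16.5.
|Patch 1∩Patch 2| = 0.5373.
|Patch 1∩Patch 3| = 0.
|Patch 2∩Patch 3| = 6.7124.
|Patch 1∩Patch 2∩Patch 3| = 0.
|Patch 1 ∪ Patch 2 ∪ Patch 3| = 68 − 7.2496 + 0 = 60.75.

60.75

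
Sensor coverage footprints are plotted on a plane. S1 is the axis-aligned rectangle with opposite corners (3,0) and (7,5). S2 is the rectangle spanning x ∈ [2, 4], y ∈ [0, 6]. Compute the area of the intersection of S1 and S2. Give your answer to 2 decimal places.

5.00

|S1∩S2|: x∈[3,4], y∈[0,5] → 1·5 = 5.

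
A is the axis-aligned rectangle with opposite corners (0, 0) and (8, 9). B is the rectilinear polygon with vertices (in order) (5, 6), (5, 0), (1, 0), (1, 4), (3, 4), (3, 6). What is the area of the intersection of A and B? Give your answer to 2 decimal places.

20.00

The intersection is the polygon with vertices (1,0), (1,4), (3,4), (3,6), (5,6), (5,0).
By the shoelace formula its area is 20.00.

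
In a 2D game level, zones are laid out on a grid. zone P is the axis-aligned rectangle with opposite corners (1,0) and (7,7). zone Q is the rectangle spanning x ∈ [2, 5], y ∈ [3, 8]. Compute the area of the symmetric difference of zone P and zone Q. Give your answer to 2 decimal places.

|zone P∩zone Q|: x∈[2,5], y∈[3,7] → 3·4 = 12.
|zone P △ zone Q| = |zone P| + |zone Q| − 2·|zone P∩zone Q| = 42 + 15 − 24 = 33.00.

33.00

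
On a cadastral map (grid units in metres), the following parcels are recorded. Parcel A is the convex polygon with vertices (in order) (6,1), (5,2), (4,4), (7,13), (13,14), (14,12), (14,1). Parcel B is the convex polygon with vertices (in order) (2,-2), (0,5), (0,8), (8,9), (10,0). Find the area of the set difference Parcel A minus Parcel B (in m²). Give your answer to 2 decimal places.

74.91

|Parcel A| = 107, |Parcel A∩Parcel B| = 32.0894.
|Parcel A ∖ Parcel B| = |Parcel A| − |Parcel A∩Parcel B| = 107 − 32.0894 = 74.91.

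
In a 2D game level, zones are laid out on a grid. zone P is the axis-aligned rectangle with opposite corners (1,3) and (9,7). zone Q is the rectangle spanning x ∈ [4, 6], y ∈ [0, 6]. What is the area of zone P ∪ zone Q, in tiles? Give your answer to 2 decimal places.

38.00

By inclusion–exclusion:
Individual areas: |zone P| = 32, |zone Q| = 12.
|zone P∩zone Q|: x∈[4,6], y∈[3,6] → 2·3 = 6.
|zone P ∪ zone Q| = 44 − 6 = 38.00.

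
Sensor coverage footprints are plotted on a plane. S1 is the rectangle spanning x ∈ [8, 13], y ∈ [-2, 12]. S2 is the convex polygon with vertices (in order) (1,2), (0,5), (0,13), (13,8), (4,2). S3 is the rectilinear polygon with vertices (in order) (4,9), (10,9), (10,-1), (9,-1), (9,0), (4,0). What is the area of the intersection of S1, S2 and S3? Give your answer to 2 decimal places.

7.33

The intersection is the polygon with vertices (8,4.667), (8,9), (10,9), (10,6).
By the shoelace formula its area is 7.33.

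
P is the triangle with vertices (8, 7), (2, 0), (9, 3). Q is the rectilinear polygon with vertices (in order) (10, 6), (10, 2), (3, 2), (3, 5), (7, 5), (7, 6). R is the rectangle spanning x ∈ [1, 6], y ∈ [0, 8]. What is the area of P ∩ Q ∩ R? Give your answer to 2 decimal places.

3.05

The intersection is the polygon with vertices (3.714,2), (6,4.667), (6,2).
By the shoelace formula its area is 3.05.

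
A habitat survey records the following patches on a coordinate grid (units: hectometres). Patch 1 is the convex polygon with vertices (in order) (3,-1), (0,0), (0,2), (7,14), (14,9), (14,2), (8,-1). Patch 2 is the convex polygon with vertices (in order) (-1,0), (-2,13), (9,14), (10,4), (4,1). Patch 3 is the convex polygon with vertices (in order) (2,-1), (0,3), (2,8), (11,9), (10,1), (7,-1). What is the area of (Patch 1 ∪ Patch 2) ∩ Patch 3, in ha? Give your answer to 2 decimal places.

85.30

The region (Patch 1 ∪ Patch 2) ∩ Patch 3 is the polygon with vertices (3,-1), (1.8,-0.6), (0,3), (2,8), (11,9), (10,1), (7,-1).
By the shoelace formula its area is 85.30.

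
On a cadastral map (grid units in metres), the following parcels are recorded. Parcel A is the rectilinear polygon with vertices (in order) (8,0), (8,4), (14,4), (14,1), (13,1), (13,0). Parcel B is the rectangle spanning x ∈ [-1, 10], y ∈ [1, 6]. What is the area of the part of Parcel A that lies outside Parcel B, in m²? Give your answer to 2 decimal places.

|Parcel A| = 23, |Parcel A∩Parcel B| = 6.
|Parcel A ∖ Parcel B| = |Parcel A| − |Parcel A∩Parcel B| = 23 − 6 = 17.00.

17.00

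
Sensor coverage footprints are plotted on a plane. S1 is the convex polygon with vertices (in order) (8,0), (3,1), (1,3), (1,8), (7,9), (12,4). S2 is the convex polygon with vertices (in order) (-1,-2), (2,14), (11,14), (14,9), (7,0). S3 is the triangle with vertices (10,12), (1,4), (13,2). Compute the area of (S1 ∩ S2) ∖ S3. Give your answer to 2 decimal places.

|S1 ∩ S2| = 62.3053.
|(S1 ∩ S2) ∩ S3| = 33.5435.
|(S1 ∩ S2) ∖ S3| = 62.3053 − 33.5435 = 28.76.

28.76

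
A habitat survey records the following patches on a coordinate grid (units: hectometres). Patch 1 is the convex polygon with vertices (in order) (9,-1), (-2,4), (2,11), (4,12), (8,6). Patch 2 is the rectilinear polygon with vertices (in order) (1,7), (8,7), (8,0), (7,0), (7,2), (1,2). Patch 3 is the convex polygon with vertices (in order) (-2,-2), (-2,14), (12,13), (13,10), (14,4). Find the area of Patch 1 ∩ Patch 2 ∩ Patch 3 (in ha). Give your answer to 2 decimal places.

The intersection is the polygon with vertices (1,7), (7.333,7), (8,6), (8,1.75), (7,1.375), (7,2), (2.4,2), (1,2.636).
By the shoelace formula its area is 34.66.

34.66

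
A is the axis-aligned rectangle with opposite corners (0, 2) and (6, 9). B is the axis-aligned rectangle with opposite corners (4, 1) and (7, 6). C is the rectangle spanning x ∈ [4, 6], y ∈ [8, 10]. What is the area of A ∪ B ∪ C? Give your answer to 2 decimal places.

By inclusion–exclusion:
Individual areas: |A| = 42, |B| = 15, |C| = 4.
|A∩B|: x∈[4,6], y∈[2,6] → 2·4 = 8.
|A∩C|: x∈[4,6], y∈[8,9] → 2·1 = 2.
|B∩C| = 0 (no overlap).
|A∩B∩C| = 0.
|A ∪ B ∪ C| = 61 − 10 + 0 = 51.00.

51.00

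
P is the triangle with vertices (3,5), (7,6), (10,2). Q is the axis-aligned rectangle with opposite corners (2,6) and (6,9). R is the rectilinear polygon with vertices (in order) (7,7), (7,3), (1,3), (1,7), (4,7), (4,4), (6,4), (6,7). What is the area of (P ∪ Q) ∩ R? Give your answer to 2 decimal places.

|P ∪ Q| = 21.5.
|(P ∪ Q) ∩ R| = 4.81.

4.81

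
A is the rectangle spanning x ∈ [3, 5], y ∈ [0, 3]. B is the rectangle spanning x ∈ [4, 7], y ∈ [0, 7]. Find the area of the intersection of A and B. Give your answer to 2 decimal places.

|A∩B|: x∈[4,5], y∈[0,3] → 1·3 = 3.

3.00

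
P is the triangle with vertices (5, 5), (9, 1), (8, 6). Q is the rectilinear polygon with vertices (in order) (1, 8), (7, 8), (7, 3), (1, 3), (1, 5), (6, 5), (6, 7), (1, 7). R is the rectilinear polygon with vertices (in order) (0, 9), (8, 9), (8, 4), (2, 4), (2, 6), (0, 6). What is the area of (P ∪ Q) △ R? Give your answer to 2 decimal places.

|P ∪ Q| = 25.5.
|(P ∪ Q) ∩ R| = 15.
|(P ∪ Q) △ R| = 25.5 + 36 − 30 = 31.50.

31.50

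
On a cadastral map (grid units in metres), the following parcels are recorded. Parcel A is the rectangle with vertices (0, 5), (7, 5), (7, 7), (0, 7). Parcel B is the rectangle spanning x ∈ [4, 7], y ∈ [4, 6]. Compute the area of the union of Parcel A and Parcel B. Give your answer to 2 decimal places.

17.00

By inclusion–exclusion:
Individual areas: |Parcel A| = 14, |Parcel B| = 6.
|Parcel A∩Parcel B|: x∈[4,7], y∈[5,6] → 3·1 = 3.
|Parcel A ∪ Parcel B| = 20 − 3 = 17.00.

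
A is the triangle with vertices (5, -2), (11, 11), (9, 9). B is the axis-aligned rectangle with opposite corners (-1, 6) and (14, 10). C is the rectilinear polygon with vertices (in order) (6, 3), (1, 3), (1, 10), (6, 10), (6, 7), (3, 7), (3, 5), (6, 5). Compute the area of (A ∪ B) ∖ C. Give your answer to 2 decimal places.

|A ∪ B| = 63.4021.
|(A ∪ B) ∩ C| = 17.
|(A ∪ B) ∖ C| = 63.4021 − 17 = 46.40.

46.40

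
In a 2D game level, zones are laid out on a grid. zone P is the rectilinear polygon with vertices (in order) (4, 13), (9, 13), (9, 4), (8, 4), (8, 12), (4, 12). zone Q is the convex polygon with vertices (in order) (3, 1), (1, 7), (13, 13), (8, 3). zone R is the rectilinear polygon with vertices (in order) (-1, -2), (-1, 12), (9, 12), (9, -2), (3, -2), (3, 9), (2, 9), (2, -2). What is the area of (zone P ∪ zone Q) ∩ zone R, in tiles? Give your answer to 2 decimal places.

46.25

|zone P ∪ zone Q| = 68.5.
|(zone P ∪ zone Q) ∩ zone R| = 46.25.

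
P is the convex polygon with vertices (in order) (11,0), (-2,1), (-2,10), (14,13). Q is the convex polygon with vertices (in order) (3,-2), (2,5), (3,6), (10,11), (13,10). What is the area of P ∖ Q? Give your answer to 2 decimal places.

106.17

|P| = 158, |P∩Q| = 51.8276.
|P ∖ Q| = |P| − |P∩Q| = 158 − 51.8276 = 106.17.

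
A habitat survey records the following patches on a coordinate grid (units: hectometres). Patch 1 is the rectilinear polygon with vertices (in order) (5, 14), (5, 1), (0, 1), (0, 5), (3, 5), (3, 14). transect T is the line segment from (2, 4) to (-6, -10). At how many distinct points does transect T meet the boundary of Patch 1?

1

The segment meets the boundary at (0.286,1).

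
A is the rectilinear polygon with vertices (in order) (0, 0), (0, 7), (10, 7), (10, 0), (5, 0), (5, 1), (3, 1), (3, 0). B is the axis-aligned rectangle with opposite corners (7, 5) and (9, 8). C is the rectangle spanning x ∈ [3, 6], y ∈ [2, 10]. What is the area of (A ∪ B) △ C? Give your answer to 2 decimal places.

64.00

|A ∪ B| = 70.
|(A ∪ B) ∩ C| = 15.
|(A ∪ B) △ C| = 70 + 24 − 30 = 64.00.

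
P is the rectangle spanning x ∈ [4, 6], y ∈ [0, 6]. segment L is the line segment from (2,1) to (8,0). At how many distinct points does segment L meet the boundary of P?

The segment meets the boundary at (6,0.333), (4,0.667).

2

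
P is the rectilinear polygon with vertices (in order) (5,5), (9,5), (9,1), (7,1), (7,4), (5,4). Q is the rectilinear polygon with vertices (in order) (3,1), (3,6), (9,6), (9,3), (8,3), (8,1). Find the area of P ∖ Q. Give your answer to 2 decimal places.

2.00

|P| = 10, |P∩Q| = 8.
|P ∖ Q| = |P| − |P∩Q| = 10 − 8 = 2.00.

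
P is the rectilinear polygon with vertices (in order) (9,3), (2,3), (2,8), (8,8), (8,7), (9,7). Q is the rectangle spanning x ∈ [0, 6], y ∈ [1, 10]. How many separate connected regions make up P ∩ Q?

1

P ∩ Q is a single connected region.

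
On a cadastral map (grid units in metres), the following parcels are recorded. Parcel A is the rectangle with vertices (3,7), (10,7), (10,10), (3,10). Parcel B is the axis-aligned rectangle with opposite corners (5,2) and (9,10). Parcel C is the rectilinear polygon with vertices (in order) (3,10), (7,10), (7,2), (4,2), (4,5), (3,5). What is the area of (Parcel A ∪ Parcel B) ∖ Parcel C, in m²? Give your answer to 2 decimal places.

|Parcel A ∪ Parcel B| = 41.
|(Parcel A ∪ Parcel B) ∩ Parcel C| = 22.
|(Parcel A ∪ Parcel B) ∖ Parcel C| = 41 − 22 = 19.00.

19.00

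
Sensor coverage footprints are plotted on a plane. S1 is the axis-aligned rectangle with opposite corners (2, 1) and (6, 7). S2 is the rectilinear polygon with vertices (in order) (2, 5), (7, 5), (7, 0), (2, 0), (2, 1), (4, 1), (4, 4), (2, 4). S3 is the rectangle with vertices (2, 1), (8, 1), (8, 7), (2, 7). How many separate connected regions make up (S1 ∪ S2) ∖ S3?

1

(S1 ∪ S2) ∖ S3 is a single connected region.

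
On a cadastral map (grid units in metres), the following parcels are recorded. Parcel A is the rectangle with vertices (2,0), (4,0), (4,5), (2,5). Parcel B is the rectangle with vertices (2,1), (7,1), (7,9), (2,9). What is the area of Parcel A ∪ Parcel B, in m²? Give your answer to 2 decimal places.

42.00

By inclusion–exclusion:
Individual areas: |Parcel A| = 10, |Parcel B| = 40.
|Parcel A∩Parcel B|: x∈[2,4], y∈[1,5] → 2·4 = 8.
|Parcel A ∪ Parcel B| = 50 − 8 = 42.00.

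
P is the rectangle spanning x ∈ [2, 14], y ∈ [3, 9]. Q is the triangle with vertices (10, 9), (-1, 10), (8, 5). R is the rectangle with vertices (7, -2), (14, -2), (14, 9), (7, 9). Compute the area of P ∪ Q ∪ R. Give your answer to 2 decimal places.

By inclusion–exclusion:
Individual areas: |P| = 72, |Q| = 23, |R| = 77.
|P∩Q| = 18.
|P∩R|: x∈[7,14], y∈[3,9] → 7·6 = 42.
|Q∩R| = 7.7222.
|P∩Q∩R| = 7.7222.
|P ∪ Q ∪ R| = 172 − 67.7222 + 7.7222 = 112.00.

112.00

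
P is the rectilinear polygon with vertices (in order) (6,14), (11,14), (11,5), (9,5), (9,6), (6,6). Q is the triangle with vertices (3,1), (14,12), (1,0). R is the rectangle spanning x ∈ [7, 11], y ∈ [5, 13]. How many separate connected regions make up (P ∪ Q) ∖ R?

3

(P ∪ Q) ∖ R splits into 3 disjoint pieces (area 12, area 0.3462, area 3.6154).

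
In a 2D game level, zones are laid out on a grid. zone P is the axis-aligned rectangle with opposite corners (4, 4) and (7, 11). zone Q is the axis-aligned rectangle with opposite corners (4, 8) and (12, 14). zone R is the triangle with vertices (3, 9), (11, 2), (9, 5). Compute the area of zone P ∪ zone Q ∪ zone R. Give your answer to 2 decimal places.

By inclusion–exclusion:
Individual areas: |zone P| = 21, |zone Q| = 48, |zone R| = 5.
|zone P∩zone Q|: x∈[4,7], y∈[8,11] → 3·3 = 9.
|zone P∩zone R| = 1.5625.
|zone Q∩zone R| = 0.0744.
|zone P∩zone Q∩zone R| = 0.0744.
|zone P ∪ zone Q ∪ zone R| = 74 − 10.6369 + 0.0744 = 63.44.

63.44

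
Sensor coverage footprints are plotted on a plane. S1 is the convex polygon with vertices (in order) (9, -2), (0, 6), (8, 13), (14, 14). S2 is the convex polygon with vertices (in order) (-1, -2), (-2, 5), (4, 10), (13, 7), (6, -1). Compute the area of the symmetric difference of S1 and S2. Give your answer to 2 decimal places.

|S1| = 109, |S2| = 109.5, |S1∩S2| = 64.2466.
|S1 △ S2| = |S1| + |S2| − 2·|S1∩S2| = 109 + 109.5 − 128.4933 = 90.01.

90.01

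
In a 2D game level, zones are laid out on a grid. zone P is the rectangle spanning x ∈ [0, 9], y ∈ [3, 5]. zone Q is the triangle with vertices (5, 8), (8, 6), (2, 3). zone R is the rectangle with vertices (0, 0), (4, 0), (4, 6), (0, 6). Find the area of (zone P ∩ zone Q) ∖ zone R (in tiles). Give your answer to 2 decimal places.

|zone P ∩ zone Q| = 2.8.
|(zone P ∩ zone Q) ∩ zone R| = 1.8.
|(zone P ∩ zone Q) ∖ zone R| = 2.8 − 1.8 = 1.00.

1.00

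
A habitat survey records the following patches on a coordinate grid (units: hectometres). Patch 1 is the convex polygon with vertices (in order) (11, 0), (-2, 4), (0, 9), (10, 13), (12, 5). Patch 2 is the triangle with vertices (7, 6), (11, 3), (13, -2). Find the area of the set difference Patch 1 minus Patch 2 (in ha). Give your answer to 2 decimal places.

|Patch 1| = 112.5, |Patch 1∩Patch 2| = 5.2316.
|Patch 1 ∖ Patch 2| = |Patch 1| − |Patch 1∩Patch 2| = 112.5 − 5.2316 = 107.27.

107.27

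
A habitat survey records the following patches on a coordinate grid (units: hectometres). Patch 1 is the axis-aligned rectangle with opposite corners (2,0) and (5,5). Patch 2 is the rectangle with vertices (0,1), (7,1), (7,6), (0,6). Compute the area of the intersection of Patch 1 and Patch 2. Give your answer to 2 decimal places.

|Patch 1∩Patch 2|: x∈[2,5], y∈[1,5] → 3·4 = 12.

12.00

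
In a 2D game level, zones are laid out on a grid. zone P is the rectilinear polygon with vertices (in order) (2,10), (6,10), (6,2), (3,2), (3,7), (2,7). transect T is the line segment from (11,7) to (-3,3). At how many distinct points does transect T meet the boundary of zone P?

The segment meets the boundary at (3,4.714), (6,5.571).

2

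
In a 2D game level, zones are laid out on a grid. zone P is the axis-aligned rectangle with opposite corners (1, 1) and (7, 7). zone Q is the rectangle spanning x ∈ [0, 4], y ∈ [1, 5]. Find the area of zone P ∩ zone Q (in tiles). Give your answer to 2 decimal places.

|zone P∩zone Q|: x∈[1,4], y∈[1,5] → 3·4 = 12.

12.00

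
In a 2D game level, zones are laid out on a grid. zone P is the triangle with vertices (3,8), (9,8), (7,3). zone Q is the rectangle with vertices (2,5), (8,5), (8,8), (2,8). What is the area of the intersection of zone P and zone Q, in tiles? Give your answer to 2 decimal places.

11.35

The intersection is the polygon with vertices (8,8), (8,5.5), (7.8,5), (5.4,5), (3,8).
By the shoelace formula its area is 11.35.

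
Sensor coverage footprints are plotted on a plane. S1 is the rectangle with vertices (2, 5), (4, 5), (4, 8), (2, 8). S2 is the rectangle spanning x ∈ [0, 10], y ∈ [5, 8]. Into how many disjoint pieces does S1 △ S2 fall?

2

S1 △ S2 splits into 2 disjoint pieces (area 18, area 6).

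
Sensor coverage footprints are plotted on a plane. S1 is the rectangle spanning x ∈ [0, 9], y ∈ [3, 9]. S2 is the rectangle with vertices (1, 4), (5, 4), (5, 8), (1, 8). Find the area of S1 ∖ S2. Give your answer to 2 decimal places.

|S1∩S2|: x∈[1,5], y∈[4,8] → 4·4 = 16.
|S1| = 54.
|S1 ∖ S2| = |S1| − |S1∩S2| = 54 − 16 = 38.00.

38.00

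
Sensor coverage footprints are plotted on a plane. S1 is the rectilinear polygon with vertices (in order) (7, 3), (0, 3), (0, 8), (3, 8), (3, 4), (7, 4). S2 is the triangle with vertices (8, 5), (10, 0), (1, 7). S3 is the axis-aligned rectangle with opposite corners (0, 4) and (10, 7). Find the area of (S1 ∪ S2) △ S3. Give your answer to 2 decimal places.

29.16

|S1 ∪ S2| = 32.0159.
|(S1 ∪ S2) ∩ S3| = 16.4302.
|(S1 ∪ S2) △ S3| = 32.0159 + 30 − 32.8603 = 29.16.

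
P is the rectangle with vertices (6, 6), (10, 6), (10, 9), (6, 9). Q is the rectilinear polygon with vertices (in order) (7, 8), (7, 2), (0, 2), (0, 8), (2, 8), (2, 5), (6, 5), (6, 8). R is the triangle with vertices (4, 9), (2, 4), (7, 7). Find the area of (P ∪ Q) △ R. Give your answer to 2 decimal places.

|P ∪ Q| = 40.
|(P ∪ Q) ∩ R| = 1.2667.
|(P ∪ Q) △ R| = 40 + 9.5 − 2.5333 = 46.97.

46.97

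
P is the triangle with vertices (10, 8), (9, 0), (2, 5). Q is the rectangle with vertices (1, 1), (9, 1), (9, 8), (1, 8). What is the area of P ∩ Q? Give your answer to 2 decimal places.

25.99

The intersection is the polygon with vertices (2,5), (9,7.625), (9,1), (7.6,1).
By the shoelace formula its area is 25.99.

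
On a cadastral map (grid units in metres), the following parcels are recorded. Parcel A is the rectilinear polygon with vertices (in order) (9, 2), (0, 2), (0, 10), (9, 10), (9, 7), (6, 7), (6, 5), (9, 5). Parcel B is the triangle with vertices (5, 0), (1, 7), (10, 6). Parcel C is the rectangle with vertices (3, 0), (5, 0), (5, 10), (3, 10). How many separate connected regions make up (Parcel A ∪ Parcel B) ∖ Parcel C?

2

(Parcel A ∪ Parcel B) ∖ Parcel C splits into 2 disjoint pieces (area 32.1556, area 24).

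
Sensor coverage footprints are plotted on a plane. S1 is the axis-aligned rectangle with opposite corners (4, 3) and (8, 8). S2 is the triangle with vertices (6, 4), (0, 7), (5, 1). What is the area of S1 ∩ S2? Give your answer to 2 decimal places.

2.83

The intersection is the polygon with vertices (4,3), (4,5), (6,4), (5.667,3).
By the shoelace formula its area is 2.83.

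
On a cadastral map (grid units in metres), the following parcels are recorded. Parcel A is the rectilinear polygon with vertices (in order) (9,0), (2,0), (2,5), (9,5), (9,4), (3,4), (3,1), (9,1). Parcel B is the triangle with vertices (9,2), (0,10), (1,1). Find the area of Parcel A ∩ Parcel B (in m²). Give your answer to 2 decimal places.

The intersection is the polygon with vertices (2,5), (5.625,5), (6.75,4), (3,4), (3,1.25), (2,1.125).
By the shoelace formula its area is 7.00.

7.00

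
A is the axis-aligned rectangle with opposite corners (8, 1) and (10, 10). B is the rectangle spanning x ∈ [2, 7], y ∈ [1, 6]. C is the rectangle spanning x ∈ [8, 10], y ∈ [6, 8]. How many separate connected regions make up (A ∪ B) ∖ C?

3

(A ∪ B) ∖ C splits into 3 disjoint pieces (area 10, area 4, area 25).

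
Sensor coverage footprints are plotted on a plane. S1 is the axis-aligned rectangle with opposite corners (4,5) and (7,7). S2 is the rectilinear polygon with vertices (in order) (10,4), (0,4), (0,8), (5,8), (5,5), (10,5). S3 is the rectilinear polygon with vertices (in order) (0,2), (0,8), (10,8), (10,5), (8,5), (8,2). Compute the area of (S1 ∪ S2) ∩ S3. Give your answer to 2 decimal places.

27.00

|S1 ∪ S2| = 29.
|(S1 ∪ S2) ∩ S3| = 27.00.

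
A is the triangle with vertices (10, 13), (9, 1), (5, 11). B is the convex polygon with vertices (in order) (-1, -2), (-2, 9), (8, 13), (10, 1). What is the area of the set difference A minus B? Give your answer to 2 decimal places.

7.25

|A| = 29, |A∩B| = 21.75.
|A ∖ B| = |A| − |A∩B| = 29 − 21.75 = 7.25.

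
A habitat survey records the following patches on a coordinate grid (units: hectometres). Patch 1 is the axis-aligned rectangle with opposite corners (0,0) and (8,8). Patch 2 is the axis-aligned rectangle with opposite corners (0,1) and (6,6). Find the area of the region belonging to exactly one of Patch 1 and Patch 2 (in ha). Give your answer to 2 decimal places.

|Patch 1∩Patch 2|: x∈[0,6], y∈[1,6] → 6·5 = 30.
|Patch 1 △ Patch 2| = |Patch 1| + |Patch 2| − 2·|Patch 1∩Patch 2| = 64 + 30 − 60 = 34.00.

34.00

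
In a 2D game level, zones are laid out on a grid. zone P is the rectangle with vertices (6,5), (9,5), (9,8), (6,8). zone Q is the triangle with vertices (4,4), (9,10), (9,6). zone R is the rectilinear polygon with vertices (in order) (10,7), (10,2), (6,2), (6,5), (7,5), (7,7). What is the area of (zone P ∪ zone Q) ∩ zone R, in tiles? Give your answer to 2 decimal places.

|zone P ∪ zone Q| = 12.3167.
|(zone P ∪ zone Q) ∩ zone R| = 4.05.

4.05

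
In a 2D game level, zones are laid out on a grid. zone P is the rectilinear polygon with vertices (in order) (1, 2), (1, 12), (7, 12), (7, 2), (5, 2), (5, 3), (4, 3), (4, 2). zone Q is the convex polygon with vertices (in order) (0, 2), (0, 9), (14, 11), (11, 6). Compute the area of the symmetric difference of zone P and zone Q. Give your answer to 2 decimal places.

|zone P| = 59, |zone Q| = 70.5, |zone P∩zone Q| = 36.7013.
|zone P △ zone Q| = |zone P| + |zone Q| − 2·|zone P∩zone Q| = 59 + 70.5 − 73.4026 = 56.10.

56.10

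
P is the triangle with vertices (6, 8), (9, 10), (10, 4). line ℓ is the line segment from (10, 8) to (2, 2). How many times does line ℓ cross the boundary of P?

The segment meets the boundary at (7.714,6.286), (9.407,7.556).

2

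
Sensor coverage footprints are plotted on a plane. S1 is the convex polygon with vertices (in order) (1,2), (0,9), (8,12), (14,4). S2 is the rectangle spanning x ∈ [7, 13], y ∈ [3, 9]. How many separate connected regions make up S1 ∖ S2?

2

S1 ∖ S2 splits into 2 disjoint pieces (area 58.125, area 0.7436).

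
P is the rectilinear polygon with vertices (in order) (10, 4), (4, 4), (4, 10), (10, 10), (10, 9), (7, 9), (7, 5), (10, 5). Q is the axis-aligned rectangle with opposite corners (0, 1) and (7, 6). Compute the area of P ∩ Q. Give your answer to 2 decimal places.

6.00

The intersection is the polygon with vertices (4,4), (4,6), (7,6), (7,5), (7,4).
By the shoelace formula its area is 6.00.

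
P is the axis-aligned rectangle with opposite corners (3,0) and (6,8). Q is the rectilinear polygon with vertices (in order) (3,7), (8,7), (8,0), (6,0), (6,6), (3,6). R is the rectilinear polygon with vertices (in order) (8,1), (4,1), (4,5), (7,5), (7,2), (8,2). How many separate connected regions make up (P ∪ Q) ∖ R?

1

(P ∪ Q) ∖ R is a single connected region.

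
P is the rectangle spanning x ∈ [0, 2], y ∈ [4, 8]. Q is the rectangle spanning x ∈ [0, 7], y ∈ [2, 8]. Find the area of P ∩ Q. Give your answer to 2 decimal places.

8.00

|P∩Q|: x∈[0,2], y∈[4,8] → 2·4 = 8.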